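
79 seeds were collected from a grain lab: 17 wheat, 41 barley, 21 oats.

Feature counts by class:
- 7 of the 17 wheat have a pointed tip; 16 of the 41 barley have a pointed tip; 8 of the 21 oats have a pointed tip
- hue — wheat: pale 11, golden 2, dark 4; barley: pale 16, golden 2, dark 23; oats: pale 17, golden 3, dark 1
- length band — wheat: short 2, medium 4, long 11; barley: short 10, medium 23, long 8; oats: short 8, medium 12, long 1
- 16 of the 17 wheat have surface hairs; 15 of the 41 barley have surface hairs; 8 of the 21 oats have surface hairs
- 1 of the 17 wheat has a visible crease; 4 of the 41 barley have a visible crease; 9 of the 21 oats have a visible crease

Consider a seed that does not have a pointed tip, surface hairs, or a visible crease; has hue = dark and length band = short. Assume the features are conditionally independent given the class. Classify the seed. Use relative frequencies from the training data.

barley

wheat: (17/79) × (10/17) × (4/17) × (2/17) × (1/17) × (16/17) ≈ 0.000193994
barley: (41/79) × (25/41) × (23/41) × (10/41) × (26/41) × (37/41) ≈ 0.0247788
oats: (21/79) × (13/21) × (1/21) × (8/21) × (13/21) × (12/21) ≈ 0.00105598
Highest score → barley.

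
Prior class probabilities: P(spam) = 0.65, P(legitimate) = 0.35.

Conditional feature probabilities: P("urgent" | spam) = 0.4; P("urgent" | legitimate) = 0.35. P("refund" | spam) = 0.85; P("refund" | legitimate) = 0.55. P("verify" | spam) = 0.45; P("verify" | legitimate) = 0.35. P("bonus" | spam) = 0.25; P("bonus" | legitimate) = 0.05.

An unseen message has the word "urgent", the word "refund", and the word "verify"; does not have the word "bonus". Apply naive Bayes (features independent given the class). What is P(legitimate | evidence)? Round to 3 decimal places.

0.231

spam: 0.65 × 0.4 × 0.85 × 0.45 × (1−0.25) = 0.0745875
legitimate: 0.35 × 0.35 × 0.55 × 0.35 × (1−0.05) = 0.0224021875
P(legitimate | x) = 0.0224021875 / 0.0969896875 ≈ 0.231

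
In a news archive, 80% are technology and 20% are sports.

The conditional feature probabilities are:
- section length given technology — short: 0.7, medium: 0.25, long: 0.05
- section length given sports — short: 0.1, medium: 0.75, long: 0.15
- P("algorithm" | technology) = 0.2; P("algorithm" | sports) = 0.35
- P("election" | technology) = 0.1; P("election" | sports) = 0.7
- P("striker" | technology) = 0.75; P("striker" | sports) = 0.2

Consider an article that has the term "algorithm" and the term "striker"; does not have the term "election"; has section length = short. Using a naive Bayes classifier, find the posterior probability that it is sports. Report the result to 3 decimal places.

0.006

technology: 0.8 × 0.7 × 0.2 × (1−0.1) × 0.75 = 0.0756
sports: 0.2 × 0.1 × 0.35 × (1−0.7) × 0.2 = 0.00042
P(sports | x) = 0.00042 / 0.07602 ≈ 0.006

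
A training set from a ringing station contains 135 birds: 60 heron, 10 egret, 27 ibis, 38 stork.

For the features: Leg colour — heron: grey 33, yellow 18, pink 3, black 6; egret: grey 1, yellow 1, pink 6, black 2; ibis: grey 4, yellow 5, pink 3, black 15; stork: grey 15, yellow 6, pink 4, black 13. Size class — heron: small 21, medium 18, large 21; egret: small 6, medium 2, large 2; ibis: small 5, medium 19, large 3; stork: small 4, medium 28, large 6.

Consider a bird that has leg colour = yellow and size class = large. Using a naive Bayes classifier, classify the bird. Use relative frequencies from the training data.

heron

heron: (60/135) × (18/60) × (21/60) ≈ 0.0466667
egret: (10/135) × (1/10) × (2/10) ≈ 0.00148148
ibis: (27/135) × (5/27) × (3/27) ≈ 0.00411523
stork: (38/135) × (6/38) × (6/38) ≈ 0.00701754
Highest score → heron.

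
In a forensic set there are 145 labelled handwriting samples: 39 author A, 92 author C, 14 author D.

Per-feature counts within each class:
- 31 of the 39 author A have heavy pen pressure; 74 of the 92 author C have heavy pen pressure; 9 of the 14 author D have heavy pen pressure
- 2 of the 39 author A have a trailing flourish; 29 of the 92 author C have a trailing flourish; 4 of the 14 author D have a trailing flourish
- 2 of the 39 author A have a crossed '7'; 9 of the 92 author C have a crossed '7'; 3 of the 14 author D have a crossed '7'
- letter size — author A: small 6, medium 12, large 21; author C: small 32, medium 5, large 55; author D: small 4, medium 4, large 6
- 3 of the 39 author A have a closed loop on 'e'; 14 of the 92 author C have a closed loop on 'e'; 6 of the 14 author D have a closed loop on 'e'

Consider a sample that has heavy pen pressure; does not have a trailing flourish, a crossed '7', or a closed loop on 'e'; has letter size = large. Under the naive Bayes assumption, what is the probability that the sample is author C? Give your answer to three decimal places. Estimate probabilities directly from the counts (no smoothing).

author A: (39/145) × (31/39) × (37/39) × (37/39) × (21/39) × (36/39) ≈ 0.0956446
author C: (92/145) × (74/92) × (63/92) × (83/92) × (55/92) × (78/92) ≈ 0.159804
author D: (14/145) × (9/14) × (10/14) × (11/14) × (6/14) × (8/14) ≈ 0.00853093
P(author C | x) = 0.159804 / 0.26397953 ≈ 0.605

0.605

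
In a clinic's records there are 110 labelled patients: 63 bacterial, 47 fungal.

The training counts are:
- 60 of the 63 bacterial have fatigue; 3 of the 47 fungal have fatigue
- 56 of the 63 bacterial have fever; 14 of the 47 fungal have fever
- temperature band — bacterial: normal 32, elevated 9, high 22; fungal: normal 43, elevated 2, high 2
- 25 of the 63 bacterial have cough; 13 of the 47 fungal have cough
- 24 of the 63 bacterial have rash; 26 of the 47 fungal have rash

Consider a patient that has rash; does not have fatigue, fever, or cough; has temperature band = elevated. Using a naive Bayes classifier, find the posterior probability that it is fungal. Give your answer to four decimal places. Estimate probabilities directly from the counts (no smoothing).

bacterial: (63/110) × (3/63) × (7/63) × (9/63) × (38/63) × (24/63) ≈ 0.0000994722
fungal: (47/110) × (44/47) × (33/47) × (2/47) × (34/47) × (26/47) ≈ 0.00478261
P(fungal | x) = 0.00478261 / 0.0048820822 ≈ 0.9796

0.9796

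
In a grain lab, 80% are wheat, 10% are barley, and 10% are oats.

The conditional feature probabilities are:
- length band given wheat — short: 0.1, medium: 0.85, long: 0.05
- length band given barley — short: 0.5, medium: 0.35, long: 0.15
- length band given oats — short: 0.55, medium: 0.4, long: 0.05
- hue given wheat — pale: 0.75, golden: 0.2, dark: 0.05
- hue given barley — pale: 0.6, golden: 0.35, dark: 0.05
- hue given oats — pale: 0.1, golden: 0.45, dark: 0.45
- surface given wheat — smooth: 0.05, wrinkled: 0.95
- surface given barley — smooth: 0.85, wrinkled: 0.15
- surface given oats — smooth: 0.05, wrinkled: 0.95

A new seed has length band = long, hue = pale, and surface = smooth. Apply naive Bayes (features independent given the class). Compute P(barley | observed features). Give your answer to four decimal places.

wheat: 0.8 × 0.05 × 0.75 × 0.05 = 0.0015
barley: 0.1 × 0.15 × 0.6 × 0.85 = 0.00765
oats: 0.1 × 0.05 × 0.1 × 0.05 = 0.000025
P(barley | x) = 0.00765 / 0.009175 ≈ 0.8338

0.8338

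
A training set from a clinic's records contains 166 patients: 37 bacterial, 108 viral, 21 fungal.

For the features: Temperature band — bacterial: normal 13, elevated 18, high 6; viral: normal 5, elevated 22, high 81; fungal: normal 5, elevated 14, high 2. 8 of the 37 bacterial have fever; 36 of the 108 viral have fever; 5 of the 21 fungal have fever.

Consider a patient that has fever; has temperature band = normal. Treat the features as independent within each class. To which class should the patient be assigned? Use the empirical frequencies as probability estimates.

bacterial: (37/166) × (13/37) × (8/37) ≈ 0.0169326
viral: (108/166) × (5/108) × (36/108) ≈ 0.0100402
fungal: (21/166) × (5/21) × (5/21) ≈ 0.00717154
Highest score → bacterial.

bacterial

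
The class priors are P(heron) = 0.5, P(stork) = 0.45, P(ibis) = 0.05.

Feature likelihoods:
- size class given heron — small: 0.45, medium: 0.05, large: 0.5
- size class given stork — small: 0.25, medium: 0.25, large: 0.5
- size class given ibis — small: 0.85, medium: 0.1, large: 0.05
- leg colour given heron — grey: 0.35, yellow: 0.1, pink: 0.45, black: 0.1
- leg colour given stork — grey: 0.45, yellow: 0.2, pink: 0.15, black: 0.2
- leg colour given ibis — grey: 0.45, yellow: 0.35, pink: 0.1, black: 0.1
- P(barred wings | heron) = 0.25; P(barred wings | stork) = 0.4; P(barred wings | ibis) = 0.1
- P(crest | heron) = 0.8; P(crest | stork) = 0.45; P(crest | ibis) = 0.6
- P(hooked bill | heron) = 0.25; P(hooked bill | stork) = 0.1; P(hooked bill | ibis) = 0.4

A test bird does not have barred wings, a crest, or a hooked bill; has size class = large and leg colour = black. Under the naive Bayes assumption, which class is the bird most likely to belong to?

stork

heron: 0.5 × 0.5 × 0.1 × (1−0.25) × (1−0.8) × (1−0.25) = 0.0028125
stork: 0.45 × 0.5 × 0.2 × (1−0.4) × (1−0.45) × (1−0.1) = 0.013365
ibis: 0.05 × 0.05 × 0.1 × (1−0.1) × (1−0.6) × (1−0.4) = 0.000054
Highest score → stork.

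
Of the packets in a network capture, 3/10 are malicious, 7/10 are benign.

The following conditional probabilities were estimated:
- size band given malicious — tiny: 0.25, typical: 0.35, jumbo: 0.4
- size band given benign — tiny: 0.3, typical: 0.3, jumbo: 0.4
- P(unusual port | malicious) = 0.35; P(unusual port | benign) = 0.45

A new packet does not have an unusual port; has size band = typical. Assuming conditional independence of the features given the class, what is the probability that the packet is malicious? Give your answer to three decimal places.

0.371

malicious: 0.3 × 0.35 × (1−0.35) = 0.06825
benign: 0.7 × 0.3 × (1−0.45) = 0.1155
P(malicious | x) = 0.06825 / 0.18375 ≈ 0.371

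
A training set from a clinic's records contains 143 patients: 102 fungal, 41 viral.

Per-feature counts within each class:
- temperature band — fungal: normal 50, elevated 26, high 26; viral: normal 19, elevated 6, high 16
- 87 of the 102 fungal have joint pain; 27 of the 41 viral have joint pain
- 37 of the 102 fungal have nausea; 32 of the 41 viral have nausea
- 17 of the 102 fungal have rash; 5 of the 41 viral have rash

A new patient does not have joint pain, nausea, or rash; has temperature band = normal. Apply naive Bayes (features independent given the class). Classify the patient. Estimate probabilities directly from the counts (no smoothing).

fungal

fungal: (102/143) × (50/102) × (15/102) × (65/102) × (85/102) ≈ 0.0273059
viral: (41/143) × (19/41) × (14/41) × (9/41) × (36/41) ≈ 0.00874458
Highest score → fungal.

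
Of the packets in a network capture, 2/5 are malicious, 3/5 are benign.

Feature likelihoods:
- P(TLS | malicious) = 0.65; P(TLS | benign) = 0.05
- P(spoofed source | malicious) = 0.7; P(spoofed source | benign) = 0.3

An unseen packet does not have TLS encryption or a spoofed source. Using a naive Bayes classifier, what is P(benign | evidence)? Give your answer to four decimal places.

malicious: 0.4 × (1−0.65) × (1−0.7) = 0.042
benign: 0.6 × (1−0.05) × (1−0.3) = 0.399
P(benign | x) = 0.399 / 0.441 ≈ 0.9048

0.9048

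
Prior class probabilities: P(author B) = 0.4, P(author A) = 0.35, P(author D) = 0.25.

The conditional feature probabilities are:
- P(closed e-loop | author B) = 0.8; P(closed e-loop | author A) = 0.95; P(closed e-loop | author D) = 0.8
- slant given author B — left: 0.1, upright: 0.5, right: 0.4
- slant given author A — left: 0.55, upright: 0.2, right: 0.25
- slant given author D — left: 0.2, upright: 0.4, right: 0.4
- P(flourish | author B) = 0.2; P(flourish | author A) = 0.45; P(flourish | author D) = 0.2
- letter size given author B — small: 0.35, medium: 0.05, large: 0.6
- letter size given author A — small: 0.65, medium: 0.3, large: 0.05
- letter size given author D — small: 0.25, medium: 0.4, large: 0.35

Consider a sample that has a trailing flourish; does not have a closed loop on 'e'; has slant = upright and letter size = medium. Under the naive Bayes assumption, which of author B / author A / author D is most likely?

author D

author B: 0.4 × (1−0.8) × 0.5 × 0.2 × 0.05 = 0.0004
author A: 0.35 × (1−0.95) × 0.2 × 0.45 × 0.3 = 0.0004725
author D: 0.25 × (1−0.8) × 0.4 × 0.2 × 0.4 = 0.0016
Highest score → author D.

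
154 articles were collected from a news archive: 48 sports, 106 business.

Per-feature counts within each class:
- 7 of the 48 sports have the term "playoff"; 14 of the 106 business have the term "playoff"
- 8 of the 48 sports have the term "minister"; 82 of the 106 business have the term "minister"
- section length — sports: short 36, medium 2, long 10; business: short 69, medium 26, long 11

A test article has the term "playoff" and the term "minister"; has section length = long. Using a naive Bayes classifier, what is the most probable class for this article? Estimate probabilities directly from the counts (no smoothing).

business

sports: (48/154) × (7/48) × (8/48) × (10/48) ≈ 0.00157828
business: (106/154) × (14/106) × (82/106) × (11/106) ≈ 0.00729797
Highest score → business.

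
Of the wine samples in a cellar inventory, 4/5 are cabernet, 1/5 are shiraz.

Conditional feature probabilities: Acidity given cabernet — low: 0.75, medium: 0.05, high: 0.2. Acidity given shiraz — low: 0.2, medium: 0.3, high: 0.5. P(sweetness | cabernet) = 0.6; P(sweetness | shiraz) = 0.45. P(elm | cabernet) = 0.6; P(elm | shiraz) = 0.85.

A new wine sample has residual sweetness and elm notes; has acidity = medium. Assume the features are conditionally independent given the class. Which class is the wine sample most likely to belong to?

cabernet: 0.8 × 0.05 × 0.6 × 0.6 = 0.0144
shiraz: 0.2 × 0.3 × 0.45 × 0.85 = 0.02295
Highest score → shiraz.

shiraz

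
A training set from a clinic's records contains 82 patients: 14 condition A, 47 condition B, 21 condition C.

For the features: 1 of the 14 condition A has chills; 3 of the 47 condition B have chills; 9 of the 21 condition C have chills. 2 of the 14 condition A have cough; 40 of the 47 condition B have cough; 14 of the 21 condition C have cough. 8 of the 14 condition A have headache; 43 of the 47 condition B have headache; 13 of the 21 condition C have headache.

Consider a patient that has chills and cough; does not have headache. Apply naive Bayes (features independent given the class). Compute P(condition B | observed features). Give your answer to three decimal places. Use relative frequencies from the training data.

0.085

condition A: (14/82) × (1/14) × (2/14) × (6/14) ≈ 0.00074664
condition B: (47/82) × (3/47) × (40/47) × (4/47) ≈ 0.00264991
condition C: (21/82) × (9/21) × (14/21) × (8/21) ≈ 0.0278746
P(condition B | x) = 0.00264991 / 0.03127115 ≈ 0.085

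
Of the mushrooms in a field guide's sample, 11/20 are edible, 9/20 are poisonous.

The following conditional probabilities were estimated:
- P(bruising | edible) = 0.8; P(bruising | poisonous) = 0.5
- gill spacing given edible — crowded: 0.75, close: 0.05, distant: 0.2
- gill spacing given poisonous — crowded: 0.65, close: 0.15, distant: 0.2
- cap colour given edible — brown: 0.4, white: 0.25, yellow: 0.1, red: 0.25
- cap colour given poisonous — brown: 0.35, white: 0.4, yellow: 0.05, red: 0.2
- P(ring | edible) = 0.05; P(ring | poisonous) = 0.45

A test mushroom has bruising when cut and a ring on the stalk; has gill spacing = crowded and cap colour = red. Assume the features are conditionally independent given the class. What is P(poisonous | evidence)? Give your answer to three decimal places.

0.761

edible: 0.55 × 0.8 × 0.75 × 0.25 × 0.05 = 0.004125
poisonous: 0.45 × 0.5 × 0.65 × 0.2 × 0.45 = 0.0131625
P(poisonous | x) = 0.0131625 / 0.0172875 ≈ 0.761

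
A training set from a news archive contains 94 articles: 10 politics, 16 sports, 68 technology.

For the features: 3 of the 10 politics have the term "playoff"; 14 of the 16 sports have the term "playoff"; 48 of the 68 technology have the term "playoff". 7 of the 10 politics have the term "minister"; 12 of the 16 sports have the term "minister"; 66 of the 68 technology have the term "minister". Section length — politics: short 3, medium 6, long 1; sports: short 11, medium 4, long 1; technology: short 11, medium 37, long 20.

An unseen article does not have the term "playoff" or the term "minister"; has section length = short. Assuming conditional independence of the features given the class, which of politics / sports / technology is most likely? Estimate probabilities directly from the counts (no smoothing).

politics

politics: (10/94) × (7/10) × (3/10) × (3/10) ≈ 0.00670213
sports: (16/94) × (2/16) × (4/16) × (11/16) ≈ 0.00365691
technology: (68/94) × (20/68) × (2/68) × (11/68) ≈ 0.00101229
Highest score → politics.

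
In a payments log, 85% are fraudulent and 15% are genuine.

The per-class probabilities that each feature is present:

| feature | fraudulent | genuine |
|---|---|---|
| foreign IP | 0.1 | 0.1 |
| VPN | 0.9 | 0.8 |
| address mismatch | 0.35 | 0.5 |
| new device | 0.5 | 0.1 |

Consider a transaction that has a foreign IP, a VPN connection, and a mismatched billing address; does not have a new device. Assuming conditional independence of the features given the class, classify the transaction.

fraudulent

fraudulent: 0.85 × 0.1 × 0.9 × 0.35 × (1−0.5) = 0.0133875
genuine: 0.15 × 0.1 × 0.8 × 0.5 × (1−0.1) = 0.0054
Highest score → fraudulent.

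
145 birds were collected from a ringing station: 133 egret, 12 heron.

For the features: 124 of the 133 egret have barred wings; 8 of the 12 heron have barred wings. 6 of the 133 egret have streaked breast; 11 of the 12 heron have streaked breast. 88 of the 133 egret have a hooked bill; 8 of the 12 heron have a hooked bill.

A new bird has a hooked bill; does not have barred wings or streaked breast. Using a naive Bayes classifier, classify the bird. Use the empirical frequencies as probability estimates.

egret

egret: (133/145) × (9/133) × (127/133) × (88/133) ≈ 0.0392155
heron: (12/145) × (4/12) × (1/12) × (8/12) ≈ 0.00153257
Highest score → egret.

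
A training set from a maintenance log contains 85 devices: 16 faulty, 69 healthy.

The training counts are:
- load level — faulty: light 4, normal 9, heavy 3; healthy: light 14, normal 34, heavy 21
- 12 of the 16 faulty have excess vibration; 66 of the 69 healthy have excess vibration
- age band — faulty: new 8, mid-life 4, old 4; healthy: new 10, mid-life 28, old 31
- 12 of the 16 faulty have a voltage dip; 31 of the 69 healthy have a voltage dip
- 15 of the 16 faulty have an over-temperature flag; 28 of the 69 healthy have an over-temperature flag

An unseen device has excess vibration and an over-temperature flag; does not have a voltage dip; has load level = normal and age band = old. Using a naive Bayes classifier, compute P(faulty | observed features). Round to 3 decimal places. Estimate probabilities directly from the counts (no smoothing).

0.108

faulty: (16/85) × (9/16) × (12/16) × (4/16) × (4/16) × (15/16) ≈ 0.00465303
healthy: (69/85) × (34/69) × (66/69) × (31/69) × (38/69) × (28/69) ≈ 0.0384159
P(faulty | x) = 0.00465303 / 0.04306893 ≈ 0.108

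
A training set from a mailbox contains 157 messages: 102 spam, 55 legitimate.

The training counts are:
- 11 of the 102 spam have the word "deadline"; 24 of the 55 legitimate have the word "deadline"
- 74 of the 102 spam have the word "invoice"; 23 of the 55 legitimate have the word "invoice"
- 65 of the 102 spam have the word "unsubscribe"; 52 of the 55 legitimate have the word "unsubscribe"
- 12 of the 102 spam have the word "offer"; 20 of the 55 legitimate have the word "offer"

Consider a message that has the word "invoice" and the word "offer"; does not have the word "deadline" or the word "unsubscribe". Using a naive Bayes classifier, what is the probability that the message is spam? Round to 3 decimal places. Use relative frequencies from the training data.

0.916

spam: (102/157) × (91/102) × (74/102) × (37/102) × (12/102) ≈ 0.0179455
legitimate: (55/157) × (31/55) × (23/55) × (3/55) × (20/55) ≈ 0.00163777
P(spam | x) = 0.0179455 / 0.01958327 ≈ 0.916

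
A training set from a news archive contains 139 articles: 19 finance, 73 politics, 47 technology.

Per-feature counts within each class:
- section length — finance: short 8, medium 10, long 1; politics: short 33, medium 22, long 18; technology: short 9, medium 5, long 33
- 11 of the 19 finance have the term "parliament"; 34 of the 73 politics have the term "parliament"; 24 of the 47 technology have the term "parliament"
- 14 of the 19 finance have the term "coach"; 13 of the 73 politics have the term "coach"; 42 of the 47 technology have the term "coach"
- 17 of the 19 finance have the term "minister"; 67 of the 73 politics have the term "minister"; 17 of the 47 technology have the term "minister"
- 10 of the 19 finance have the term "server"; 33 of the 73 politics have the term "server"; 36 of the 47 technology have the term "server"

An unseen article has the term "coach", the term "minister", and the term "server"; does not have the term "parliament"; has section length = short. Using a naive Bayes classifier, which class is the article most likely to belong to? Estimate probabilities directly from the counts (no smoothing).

politics

finance: (19/139) × (8/19) × (8/19) × (14/19) × (17/19) × (10/19) ≈ 0.00840868
politics: (73/139) × (33/73) × (39/73) × (13/73) × (67/73) × (33/73) ≈ 0.0093714
technology: (47/139) × (9/47) × (23/47) × (42/47) × (17/47) × (36/47) ≈ 0.00784449
Highest score → politics.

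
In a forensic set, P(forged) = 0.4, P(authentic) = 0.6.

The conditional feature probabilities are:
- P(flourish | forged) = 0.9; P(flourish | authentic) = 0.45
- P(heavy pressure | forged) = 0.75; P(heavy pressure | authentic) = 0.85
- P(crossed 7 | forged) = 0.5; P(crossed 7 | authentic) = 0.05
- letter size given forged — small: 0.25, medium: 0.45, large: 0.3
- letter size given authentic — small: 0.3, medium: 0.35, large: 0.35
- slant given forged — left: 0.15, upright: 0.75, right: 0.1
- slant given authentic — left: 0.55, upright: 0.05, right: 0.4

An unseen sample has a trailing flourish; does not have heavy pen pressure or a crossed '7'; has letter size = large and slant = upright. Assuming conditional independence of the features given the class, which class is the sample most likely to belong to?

forged

forged: 0.4 × 0.9 × (1−0.75) × (1−0.5) × 0.3 × 0.75 = 0.010125
authentic: 0.6 × 0.45 × (1−0.85) × (1−0.05) × 0.35 × 0.05 = 0.0006733125
Highest score → forged.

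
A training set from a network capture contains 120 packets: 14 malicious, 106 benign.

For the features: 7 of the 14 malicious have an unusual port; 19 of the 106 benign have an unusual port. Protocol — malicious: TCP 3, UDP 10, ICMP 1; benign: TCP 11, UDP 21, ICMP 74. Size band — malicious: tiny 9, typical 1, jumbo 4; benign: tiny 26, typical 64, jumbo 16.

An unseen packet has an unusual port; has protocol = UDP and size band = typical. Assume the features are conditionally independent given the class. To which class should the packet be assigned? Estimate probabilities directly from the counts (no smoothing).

benign

malicious: (14/120) × (7/14) × (10/14) × (1/14) ≈ 0.00297619
benign: (106/120) × (19/106) × (21/106) × (64/106) ≈ 0.0189391
Highest score → benign.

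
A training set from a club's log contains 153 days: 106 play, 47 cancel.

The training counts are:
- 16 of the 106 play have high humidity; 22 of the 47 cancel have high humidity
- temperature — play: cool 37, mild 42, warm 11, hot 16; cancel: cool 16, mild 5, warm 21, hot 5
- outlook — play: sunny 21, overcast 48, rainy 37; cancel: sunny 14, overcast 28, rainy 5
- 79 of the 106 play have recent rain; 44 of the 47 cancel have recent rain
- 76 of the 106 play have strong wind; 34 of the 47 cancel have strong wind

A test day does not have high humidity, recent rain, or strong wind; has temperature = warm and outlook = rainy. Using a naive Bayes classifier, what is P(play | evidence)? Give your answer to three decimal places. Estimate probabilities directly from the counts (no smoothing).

play: (106/153) × (90/106) × (11/106) × (37/106) × (27/106) × (30/106) ≈ 0.00153606
cancel: (47/153) × (25/47) × (21/47) × (5/47) × (3/47) × (13/47) ≈ 0.000137123
P(play | x) = 0.00153606 / 0.001673183 ≈ 0.918

0.918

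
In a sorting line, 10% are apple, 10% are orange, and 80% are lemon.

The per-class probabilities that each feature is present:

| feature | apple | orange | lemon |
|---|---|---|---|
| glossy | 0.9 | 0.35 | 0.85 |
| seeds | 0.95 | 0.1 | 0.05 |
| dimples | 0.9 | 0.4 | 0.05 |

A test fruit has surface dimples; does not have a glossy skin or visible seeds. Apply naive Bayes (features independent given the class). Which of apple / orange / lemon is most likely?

orange

apple: 0.1 × (1−0.9) × (1−0.95) × 0.9 = 0.00045
orange: 0.1 × (1−0.35) × (1−0.1) × 0.4 = 0.0234
lemon: 0.8 × (1−0.85) × (1−0.05) × 0.05 = 0.0057
Highest score → orange.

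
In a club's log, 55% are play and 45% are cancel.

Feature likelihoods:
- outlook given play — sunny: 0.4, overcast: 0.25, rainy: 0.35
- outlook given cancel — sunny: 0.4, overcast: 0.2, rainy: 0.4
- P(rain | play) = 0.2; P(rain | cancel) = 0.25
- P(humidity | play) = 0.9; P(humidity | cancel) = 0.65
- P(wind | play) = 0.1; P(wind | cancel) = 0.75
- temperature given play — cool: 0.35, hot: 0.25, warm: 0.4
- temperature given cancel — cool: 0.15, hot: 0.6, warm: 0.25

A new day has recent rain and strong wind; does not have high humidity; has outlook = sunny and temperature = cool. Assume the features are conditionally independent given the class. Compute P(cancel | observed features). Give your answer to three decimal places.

play: 0.55 × 0.4 × 0.2 × (1−0.9) × 0.1 × 0.35 = 0.000154
cancel: 0.45 × 0.4 × 0.25 × (1−0.65) × 0.75 × 0.15 = 0.001771875
P(cancel | x) = 0.001771875 / 0.001925875 ≈ 0.920

0.920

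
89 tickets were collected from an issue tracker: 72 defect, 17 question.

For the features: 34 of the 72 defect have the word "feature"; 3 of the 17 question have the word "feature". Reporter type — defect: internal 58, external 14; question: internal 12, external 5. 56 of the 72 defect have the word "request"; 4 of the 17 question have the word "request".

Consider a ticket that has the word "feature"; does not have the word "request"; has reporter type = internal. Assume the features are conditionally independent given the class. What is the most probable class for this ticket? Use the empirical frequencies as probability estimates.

defect: (72/89) × (34/72) × (58/72) × (16/72) ≈ 0.0683867
question: (17/89) × (3/17) × (12/17) × (13/17) ≈ 0.0181952
Highest score → defect.

defect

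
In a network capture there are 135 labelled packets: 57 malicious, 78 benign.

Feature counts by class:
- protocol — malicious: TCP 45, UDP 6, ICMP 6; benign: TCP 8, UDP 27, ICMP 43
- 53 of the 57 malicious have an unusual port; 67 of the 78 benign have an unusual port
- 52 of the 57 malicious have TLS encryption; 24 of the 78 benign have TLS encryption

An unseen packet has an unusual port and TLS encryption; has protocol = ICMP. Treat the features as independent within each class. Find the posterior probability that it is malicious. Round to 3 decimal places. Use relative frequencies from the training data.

malicious: (57/135) × (6/57) × (53/57) × (52/57) ≈ 0.0377005
benign: (78/135) × (43/78) × (67/78) × (24/78) ≈ 0.0841844
P(malicious | x) = 0.0377005 / 0.1218849 ≈ 0.309

0.309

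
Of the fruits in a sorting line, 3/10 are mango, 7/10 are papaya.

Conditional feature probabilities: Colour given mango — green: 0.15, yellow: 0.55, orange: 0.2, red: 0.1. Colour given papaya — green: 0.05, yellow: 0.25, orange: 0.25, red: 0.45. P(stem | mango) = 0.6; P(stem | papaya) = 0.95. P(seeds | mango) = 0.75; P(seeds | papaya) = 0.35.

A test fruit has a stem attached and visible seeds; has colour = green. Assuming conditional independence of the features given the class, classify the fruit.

mango

mango: 0.3 × 0.15 × 0.6 × 0.75 = 0.02025
papaya: 0.7 × 0.05 × 0.95 × 0.35 = 0.0116375
Highest score → mango.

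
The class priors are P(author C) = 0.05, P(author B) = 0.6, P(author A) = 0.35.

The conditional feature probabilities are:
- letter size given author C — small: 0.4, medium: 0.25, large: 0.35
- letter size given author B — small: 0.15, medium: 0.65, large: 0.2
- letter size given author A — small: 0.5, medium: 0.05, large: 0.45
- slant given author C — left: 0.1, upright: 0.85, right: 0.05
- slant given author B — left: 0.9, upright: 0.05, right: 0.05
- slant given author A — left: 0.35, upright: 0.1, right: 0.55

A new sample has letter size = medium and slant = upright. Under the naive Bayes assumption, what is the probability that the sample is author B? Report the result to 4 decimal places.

author C: 0.05 × 0.25 × 0.85 = 0.010625
author B: 0.6 × 0.65 × 0.05 = 0.0195
author A: 0.35 × 0.05 × 0.1 = 0.00175
P(author B | x) = 0.0195 / 0.031875 ≈ 0.6118

0.6118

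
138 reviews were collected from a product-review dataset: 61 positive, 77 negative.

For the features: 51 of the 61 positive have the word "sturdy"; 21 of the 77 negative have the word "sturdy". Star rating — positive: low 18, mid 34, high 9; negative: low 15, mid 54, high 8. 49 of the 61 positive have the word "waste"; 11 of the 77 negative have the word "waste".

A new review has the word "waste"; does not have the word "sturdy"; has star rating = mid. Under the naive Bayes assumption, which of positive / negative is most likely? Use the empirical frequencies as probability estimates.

negative

positive: (61/138) × (10/61) × (34/61) × (49/61) ≈ 0.0324441
negative: (77/138) × (56/77) × (54/77) × (11/77) ≈ 0.040655
Highest score → negative.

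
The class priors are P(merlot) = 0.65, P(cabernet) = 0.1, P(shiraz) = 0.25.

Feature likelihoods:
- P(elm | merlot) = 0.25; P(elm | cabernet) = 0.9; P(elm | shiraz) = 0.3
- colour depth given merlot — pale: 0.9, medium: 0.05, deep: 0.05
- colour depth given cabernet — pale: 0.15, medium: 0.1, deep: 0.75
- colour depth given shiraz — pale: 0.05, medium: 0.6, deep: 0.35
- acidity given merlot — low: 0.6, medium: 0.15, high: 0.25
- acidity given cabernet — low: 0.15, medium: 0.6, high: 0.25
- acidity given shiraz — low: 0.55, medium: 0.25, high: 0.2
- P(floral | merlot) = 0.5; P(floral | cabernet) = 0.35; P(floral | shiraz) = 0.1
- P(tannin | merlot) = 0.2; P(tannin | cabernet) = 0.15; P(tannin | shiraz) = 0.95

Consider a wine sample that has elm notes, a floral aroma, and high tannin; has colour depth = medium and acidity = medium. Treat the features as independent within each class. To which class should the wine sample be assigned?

shiraz

merlot: 0.65 × 0.25 × 0.05 × 0.15 × 0.5 × 0.2 = 0.000121875
cabernet: 0.1 × 0.9 × 0.1 × 0.6 × 0.35 × 0.15 = 0.0002835
shiraz: 0.25 × 0.3 × 0.6 × 0.25 × 0.1 × 0.95 = 0.00106875
Highest score → shiraz.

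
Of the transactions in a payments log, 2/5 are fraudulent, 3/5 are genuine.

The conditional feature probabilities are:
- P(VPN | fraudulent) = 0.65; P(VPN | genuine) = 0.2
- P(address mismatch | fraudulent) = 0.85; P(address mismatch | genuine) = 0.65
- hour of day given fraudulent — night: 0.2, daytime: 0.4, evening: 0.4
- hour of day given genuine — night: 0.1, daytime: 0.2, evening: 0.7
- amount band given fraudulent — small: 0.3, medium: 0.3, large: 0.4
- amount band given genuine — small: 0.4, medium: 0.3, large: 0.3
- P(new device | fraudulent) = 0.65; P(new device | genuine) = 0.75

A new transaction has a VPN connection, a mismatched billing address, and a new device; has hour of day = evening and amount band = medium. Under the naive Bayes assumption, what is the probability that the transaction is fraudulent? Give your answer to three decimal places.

fraudulent: 0.4 × 0.65 × 0.85 × 0.4 × 0.3 × 0.65 = 0.017238
genuine: 0.6 × 0.2 × 0.65 × 0.7 × 0.3 × 0.75 = 0.012285
P(fraudulent | x) = 0.017238 / 0.029523 ≈ 0.584

0.584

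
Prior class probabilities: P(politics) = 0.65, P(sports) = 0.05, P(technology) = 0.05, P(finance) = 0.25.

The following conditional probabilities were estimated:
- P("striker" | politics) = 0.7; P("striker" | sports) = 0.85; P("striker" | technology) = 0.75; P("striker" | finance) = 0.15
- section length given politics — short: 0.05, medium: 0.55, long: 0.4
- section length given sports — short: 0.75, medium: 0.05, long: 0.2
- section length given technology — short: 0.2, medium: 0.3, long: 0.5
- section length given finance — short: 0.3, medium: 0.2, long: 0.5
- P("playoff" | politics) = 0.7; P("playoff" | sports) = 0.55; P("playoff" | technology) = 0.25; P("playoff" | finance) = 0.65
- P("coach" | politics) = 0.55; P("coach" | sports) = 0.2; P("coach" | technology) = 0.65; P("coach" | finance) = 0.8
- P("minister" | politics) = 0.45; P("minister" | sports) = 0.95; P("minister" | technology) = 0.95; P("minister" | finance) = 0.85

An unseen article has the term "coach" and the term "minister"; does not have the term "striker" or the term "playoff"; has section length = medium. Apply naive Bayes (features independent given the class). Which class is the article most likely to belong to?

politics: 0.65 × (1−0.7) × 0.55 × (1−0.7) × 0.55 × 0.45 = 0.0079633125
sports: 0.05 × (1−0.85) × 0.05 × (1−0.55) × 0.2 × 0.95 = 0.0000320625
technology: 0.05 × (1−0.75) × 0.3 × (1−0.25) × 0.65 × 0.95 = 0.00173671875
finance: 0.25 × (1−0.15) × 0.2 × (1−0.65) × 0.8 × 0.85 = 0.010115
Highest score → finance.

finance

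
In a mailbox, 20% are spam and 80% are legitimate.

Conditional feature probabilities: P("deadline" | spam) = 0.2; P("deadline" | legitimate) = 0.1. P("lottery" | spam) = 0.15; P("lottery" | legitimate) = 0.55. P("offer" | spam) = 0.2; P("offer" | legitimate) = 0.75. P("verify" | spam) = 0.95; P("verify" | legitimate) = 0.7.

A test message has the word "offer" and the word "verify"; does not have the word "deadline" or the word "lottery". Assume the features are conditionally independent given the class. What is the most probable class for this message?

spam: 0.2 × (1−0.2) × (1−0.15) × 0.2 × 0.95 = 0.02584
legitimate: 0.8 × (1−0.1) × (1−0.55) × 0.75 × 0.7 = 0.1701
Highest score → legitimate.

legitimate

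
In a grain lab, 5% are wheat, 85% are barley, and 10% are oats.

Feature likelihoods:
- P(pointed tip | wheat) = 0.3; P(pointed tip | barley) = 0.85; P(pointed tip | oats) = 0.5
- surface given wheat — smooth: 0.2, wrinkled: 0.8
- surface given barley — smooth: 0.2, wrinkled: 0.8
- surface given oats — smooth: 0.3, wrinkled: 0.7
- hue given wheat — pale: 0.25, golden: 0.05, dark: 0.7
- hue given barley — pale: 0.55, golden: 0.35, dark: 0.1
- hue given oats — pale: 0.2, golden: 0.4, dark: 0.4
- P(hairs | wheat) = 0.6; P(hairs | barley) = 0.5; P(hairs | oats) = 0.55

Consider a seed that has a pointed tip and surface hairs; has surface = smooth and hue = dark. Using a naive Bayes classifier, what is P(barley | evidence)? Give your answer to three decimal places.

0.613

wheat: 0.05 × 0.3 × 0.2 × 0.7 × 0.6 = 0.00126
barley: 0.85 × 0.85 × 0.2 × 0.1 × 0.5 = 0.007225
oats: 0.1 × 0.5 × 0.3 × 0.4 × 0.55 = 0.0033
P(barley | x) = 0.007225 / 0.011785 ≈ 0.613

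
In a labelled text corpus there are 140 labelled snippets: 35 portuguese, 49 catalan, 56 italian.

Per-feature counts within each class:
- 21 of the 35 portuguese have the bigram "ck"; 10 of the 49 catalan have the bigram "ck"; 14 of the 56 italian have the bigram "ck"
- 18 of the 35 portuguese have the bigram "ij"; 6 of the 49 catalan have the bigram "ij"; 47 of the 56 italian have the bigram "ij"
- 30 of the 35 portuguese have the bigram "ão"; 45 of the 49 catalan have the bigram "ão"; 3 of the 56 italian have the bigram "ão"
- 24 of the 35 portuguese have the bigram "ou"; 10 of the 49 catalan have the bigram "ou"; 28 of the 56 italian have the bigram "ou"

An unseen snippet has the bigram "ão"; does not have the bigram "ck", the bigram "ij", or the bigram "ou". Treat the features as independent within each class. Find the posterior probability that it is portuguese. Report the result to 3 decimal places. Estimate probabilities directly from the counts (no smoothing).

0.068

portuguese: (35/140) × (14/35) × (17/35) × (30/35) × (11/35) ≈ 0.0130845
catalan: (49/140) × (39/49) × (43/49) × (45/49) × (39/49) ≈ 0.178687
italian: (56/140) × (42/56) × (9/56) × (3/56) × (28/56) ≈ 0.00129145
P(portuguese | x) = 0.0130845 / 0.19306295 ≈ 0.068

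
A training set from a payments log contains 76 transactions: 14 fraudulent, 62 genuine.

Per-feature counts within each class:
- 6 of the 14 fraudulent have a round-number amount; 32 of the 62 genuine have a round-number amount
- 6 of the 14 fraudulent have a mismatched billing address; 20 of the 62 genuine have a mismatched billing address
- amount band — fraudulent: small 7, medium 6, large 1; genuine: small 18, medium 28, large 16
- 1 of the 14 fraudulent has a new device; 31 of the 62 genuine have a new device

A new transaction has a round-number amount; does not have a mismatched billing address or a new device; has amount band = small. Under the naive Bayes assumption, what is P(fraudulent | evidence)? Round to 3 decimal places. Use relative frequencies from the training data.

0.336

fraudulent: (14/76) × (6/14) × (8/14) × (7/14) × (13/14) ≈ 0.0209452
genuine: (62/76) × (32/62) × (42/62) × (18/62) × (31/62) ≈ 0.0414042
P(fraudulent | x) = 0.0209452 / 0.0623494 ≈ 0.336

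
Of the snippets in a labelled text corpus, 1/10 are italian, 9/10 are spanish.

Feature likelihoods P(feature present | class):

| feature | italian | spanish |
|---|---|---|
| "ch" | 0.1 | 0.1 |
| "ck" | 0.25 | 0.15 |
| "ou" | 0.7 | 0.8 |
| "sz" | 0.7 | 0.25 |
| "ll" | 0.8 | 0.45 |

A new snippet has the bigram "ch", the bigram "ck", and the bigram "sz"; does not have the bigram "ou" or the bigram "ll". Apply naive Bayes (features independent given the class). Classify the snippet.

italian: 0.1 × 0.1 × 0.25 × (1−0.7) × 0.7 × (1−0.8) = 0.000105
spanish: 0.9 × 0.1 × 0.15 × (1−0.8) × 0.25 × (1−0.45) = 0.00037125
Highest score → spanish.

spanish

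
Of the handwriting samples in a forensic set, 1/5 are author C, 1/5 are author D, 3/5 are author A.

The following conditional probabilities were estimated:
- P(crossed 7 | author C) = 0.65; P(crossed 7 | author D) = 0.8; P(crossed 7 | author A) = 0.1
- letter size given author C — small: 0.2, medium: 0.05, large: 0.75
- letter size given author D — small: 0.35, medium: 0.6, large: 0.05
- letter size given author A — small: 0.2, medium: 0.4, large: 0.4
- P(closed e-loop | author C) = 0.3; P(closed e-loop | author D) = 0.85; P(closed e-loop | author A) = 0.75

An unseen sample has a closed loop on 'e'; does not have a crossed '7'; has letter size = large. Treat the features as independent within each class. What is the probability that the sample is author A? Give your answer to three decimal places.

0.903

author C: 0.2 × (1−0.65) × 0.75 × 0.3 = 0.01575
author D: 0.2 × (1−0.8) × 0.05 × 0.85 = 0.0017
author A: 0.6 × (1−0.1) × 0.4 × 0.75 = 0.162
P(author A | x) = 0.162 / 0.17945 ≈ 0.903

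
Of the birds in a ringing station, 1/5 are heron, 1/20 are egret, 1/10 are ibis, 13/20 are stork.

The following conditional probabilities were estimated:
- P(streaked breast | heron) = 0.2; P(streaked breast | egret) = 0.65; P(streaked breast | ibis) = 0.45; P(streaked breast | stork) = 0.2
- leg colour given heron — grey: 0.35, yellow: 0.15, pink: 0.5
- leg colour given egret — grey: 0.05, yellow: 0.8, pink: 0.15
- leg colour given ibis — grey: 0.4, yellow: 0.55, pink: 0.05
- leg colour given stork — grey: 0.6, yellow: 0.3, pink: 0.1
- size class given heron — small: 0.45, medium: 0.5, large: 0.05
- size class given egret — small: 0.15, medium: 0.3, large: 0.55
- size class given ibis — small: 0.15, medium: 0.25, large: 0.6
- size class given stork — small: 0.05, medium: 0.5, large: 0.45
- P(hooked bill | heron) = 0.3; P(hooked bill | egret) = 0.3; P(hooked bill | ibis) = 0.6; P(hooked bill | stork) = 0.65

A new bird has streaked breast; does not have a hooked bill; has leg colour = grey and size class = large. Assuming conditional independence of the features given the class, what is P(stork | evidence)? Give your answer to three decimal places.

heron: 0.2 × 0.2 × 0.35 × 0.05 × (1−0.3) = 0.00049
egret: 0.05 × 0.65 × 0.05 × 0.55 × (1−0.3) = 0.000625625
ibis: 0.1 × 0.45 × 0.4 × 0.6 × (1−0.6) = 0.00432
stork: 0.65 × 0.2 × 0.6 × 0.45 × (1−0.65) = 0.012285
P(stork | x) = 0.012285 / 0.017720625 ≈ 0.693

0.693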